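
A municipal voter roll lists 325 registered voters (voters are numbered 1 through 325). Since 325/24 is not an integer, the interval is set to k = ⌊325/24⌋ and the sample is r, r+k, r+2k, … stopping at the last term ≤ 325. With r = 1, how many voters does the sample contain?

25

k = ⌊325/24⌋ = 13
Achieved size = ⌊(325 − 1)/13⌋ + 1 = ⌊324/13⌋ + 1 = 24 + 1 = 25
(last selection: 1 + 24×13 = 313 ≤ 325; next would be 326 > 325)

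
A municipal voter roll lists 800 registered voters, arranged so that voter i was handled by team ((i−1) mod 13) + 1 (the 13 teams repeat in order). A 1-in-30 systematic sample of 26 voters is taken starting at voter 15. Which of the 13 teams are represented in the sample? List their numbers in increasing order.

Consecutive selections differ by k = 30, so their team numbers differ by 30 mod 13 = 4.
gcd(30, 13) = 1, so the sample visits 13/1 = 13 distinct residues mod 13.
Start 15 is team 2; the teams hit are 1, 2, 3, 4, 5, 6, 7, 8, 9, 10, 11, 12, 13.

1, 2, 3, 4, 5, 6, 7, 8, 9, 10, 11, 12, 13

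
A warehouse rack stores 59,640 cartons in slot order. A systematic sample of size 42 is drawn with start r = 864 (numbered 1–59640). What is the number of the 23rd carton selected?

k = 59640/42 = 1420
23rd selection = r + (23−1)·k = 864 + 22×1420 = 864 + 31240 = 32104

32104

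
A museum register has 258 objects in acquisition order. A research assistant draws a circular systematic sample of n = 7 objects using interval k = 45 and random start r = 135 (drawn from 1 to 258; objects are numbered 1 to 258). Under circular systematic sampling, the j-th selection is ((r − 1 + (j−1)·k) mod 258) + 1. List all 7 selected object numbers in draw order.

Selection 1: 135
Selection 2: 135 + 45 = 180
Selection 3: 180 + 45 = 225
Selection 4: 225 + 45 = 270 → 270 − 258 = 12
Selection 5: 12 + 45 = 57
Selection 6: 57 + 45 = 102
Selection 7: 102 + 45 = 147

135, 180, 225, 12, 57, 102, 147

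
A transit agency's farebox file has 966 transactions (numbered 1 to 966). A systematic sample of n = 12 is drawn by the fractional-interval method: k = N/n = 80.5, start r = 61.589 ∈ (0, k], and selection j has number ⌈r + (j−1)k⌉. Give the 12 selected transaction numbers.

62, 143, 223, 304, 384, 465, 545, 626, 706, 787, 867, 948

j=1: r + 0k = 61.589 → ⌈·⌉ = 62
j=2: r + 1k = 142.089 → ⌈·⌉ = 143
j=3: r + 2k = 222.589 → ⌈·⌉ = 223
j=4: r + 3k = 303.089 → ⌈·⌉ = 304
j=5: r + 4k = 383.589 → ⌈·⌉ = 384
j=6: r + 5k = 464.089 → ⌈·⌉ = 465
j=7: r + 6k = 544.589 → ⌈·⌉ = 545
j=8: r + 7k = 625.089 → ⌈·⌉ = 626
j=9: r + 8k = 705.589 → ⌈·⌉ = 706
j=10: r + 9k = 786.089 → ⌈·⌉ = 787
j=11: r + 10k = 866.589 → ⌈·⌉ = 867
j=12: r + 11k = 947.089 → ⌈·⌉ = 948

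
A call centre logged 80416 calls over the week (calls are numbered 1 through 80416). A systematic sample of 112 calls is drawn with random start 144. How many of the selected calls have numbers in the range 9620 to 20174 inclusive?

14

k = 80416/112 = 718
First selection ≥ 9620: 144 + ⌈(9620−144)/718⌉·718 = 144 + 14×718 = 10196
Last selection ≤ 20174: 144 + ⌊(20174−144)/718⌋·718 = 144 + 27×718 = 19530
Count = 27 − 14 + 1 = 14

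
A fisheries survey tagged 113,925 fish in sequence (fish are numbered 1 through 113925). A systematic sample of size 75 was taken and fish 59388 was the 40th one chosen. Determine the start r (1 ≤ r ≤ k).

k = 113925/75 = 1519
r = 59388 − (40−1)×1519 = 59388 − 59241 = 147

147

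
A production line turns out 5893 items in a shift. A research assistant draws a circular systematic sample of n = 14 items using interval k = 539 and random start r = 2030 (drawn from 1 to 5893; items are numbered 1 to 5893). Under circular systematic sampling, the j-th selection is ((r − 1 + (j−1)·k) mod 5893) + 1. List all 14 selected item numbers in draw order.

2030, 2569, 3108, 3647, 4186, 4725, 5264, 5803, 449, 988, 1527, 2066, 2605, 3144

Selection 1: 2030
Selection 2: 2030 + 539 = 2569
Selection 3: 2569 + 539 = 3108
Selection 4: 3108 + 539 = 3647
Selection 5: 3647 + 539 = 4186
Selection 6: 4186 + 539 = 4725
Selection 7: 4725 + 539 = 5264
Selection 8: 5264 + 539 = 5803
Selection 9: 5803 + 539 = 6342 → 6342 − 5893 = 449
Selection 10: 449 + 539 = 988
Selection 11: 988 + 539 = 1527
Selection 12: 1527 + 539 = 2066
Selection 13: 2066 + 539 = 2605
Selection 14: 2605 + 539 = 3144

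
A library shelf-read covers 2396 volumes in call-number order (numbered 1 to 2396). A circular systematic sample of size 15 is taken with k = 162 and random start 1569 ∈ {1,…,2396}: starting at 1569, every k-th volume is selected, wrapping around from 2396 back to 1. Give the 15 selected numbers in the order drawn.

1569, 1731, 1893, 2055, 2217, 2379, 145, 307, 469, 631, 793, 955, 1117, 1279, 1441

Selection 1: 1569
Selection 2: 1569 + 162 = 1731
Selection 3: 1731 + 162 = 1893
Selection 4: 1893 + 162 = 2055
Selection 5: 2055 + 162 = 2217
Selection 6: 2217 + 162 = 2379
Selection 7: 2379 + 162 = 2541 → 2541 − 2396 = 145
Selection 8: 145 + 162 = 307
Selection 9: 307 + 162 = 469
Selection 10: 469 + 162 = 631
Selection 11: 631 + 162 = 793
Selection 12: 793 + 162 = 955
Selection 13: 955 + 162 = 1117
Selection 14: 1117 + 162 = 1279
Selection 15: 1279 + 162 = 1441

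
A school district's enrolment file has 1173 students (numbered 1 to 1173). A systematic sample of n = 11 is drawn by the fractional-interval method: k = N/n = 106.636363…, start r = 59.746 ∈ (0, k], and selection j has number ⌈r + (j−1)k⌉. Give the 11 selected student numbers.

60, 167, 274, 380, 487, 593, 700, 807, 913, 1020, 1127

j=1: r + 0k = 59.746 → ⌈·⌉ = 60
j=2: r + 1k = 166.382363… → ⌈·⌉ = 167
j=3: r + 2k = 273.018727… → ⌈·⌉ = 274
j=4: r + 3k = 379.655090… → ⌈·⌉ = 380
j=5: r + 4k = 486.291454… → ⌈·⌉ = 487
j=6: r + 5k = 592.927818… → ⌈·⌉ = 593
j=7: r + 6k = 699.564181… → ⌈·⌉ = 700
j=8: r + 7k = 806.200545… → ⌈·⌉ = 807
j=9: r + 8k = 912.836909… → ⌈·⌉ = 913
j=10: r + 9k = 1019.473272… → ⌈·⌉ = 1020
j=11: r + 10k = 1126.109636… → ⌈·⌉ = 1127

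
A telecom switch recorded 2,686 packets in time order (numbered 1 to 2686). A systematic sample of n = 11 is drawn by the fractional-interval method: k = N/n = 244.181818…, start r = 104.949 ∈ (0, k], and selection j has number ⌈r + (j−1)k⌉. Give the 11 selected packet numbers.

j=1: r + 0k = 104.949 → ⌈·⌉ = 105
j=2: r + 1k = 349.130818… → ⌈·⌉ = 350
j=3: r + 2k = 593.312636… → ⌈·⌉ = 594
j=4: r + 3k = 837.494454… → ⌈·⌉ = 838
j=5: r + 4k = 1081.676272… → ⌈·⌉ = 1082
j=6: r + 5k = 1325.858090… → ⌈·⌉ = 1326
j=7: r + 6k = 1570.039909… → ⌈·⌉ = 1571
j=8: r + 7k = 1814.221727… → ⌈·⌉ = 1815
j=9: r + 8k = 2058.403545… → ⌈·⌉ = 2059
j=10: r + 9k = 2302.585363… → ⌈·⌉ = 2303
j=11: r + 10k = 2546.767181… → ⌈·⌉ = 2547

105, 350, 594, 838, 1082, 1326, 1571, 1815, 2059, 2303, 2547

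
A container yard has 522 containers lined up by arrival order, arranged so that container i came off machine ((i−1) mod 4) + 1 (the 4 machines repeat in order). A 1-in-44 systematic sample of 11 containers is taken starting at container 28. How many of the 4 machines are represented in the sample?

1

Consecutive selections differ by k = 44, so their machine numbers differ by 44 mod 4 = 0.
gcd(44, 4) = 4, so the sample visits 4/4 = 1 distinct residues mod 4.
Start 28 is machine 4; the machines hit are 4.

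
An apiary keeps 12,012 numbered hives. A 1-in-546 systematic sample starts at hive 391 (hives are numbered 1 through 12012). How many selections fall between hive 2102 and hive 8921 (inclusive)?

12

k = 546
First selection ≥ 2102: 391 + ⌈(2102−391)/546⌉·546 = 391 + 4×546 = 2575
Last selection ≤ 8921: 391 + ⌊(8921−391)/546⌋·546 = 391 + 15×546 = 8581
Count = 15 − 4 + 1 = 12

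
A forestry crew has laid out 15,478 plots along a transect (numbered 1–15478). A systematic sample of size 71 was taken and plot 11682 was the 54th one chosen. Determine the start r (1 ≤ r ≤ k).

k = 15478/71 = 218
r = 11682 − (54−1)×218 = 11682 − 11554 = 128

128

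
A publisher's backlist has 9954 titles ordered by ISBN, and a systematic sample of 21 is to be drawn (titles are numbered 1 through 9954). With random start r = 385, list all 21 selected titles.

k = N/n = 9954/21 = 474
title 1: 385
title 2: 385 + 474 = 859
title 3: 859 + 474 = 1333
title 4: 1333 + 474 = 1807
title 5: 1807 + 474 = 2281
title 6: 2281 + 474 = 2755
title 7: 2755 + 474 = 3229
title 8: 3229 + 474 = 3703
title 9: 3703 + 474 = 4177
title 10: 4177 + 474 = 4651
title 11: 4651 + 474 = 5125
title 12: 5125 + 474 = 5599
title 13: 5599 + 474 = 6073
title 14: 6073 + 474 = 6547
title 15: 6547 + 474 = 7021
title 16: 7021 + 474 = 7495
title 17: 7495 + 474 = 7969
title 18: 7969 + 474 = 8443
title 19: 8443 + 474 = 8917
title 20: 8917 + 474 = 9391
title 21: 9391 + 474 = 9865

385, 859, 1333, 1807, 2281, 2755, 3229, 3703, 4177, 4651, 5125, 5599, 6073, 6547, 7021, 7495, 7969, 8443, 8917, 9391, 9865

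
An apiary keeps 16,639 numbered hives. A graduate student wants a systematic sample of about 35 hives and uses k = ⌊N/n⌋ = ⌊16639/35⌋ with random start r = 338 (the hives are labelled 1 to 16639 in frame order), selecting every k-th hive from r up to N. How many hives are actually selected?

k = ⌊16639/35⌋ = 475
Achieved size = ⌊(16639 − 338)/475⌋ + 1 = ⌊16301/475⌋ + 1 = 34 + 1 = 35
(last selection: 338 + 34×475 = 16488 ≤ 16639; next would be 16963 > 16639)

35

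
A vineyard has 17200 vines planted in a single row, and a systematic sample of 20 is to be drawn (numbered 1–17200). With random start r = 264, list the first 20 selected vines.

264, 1124, 1984, 2844, 3704, 4564, 5424, 6284, 7144, 8004, 8864, 9724, 10584, 11444, 12304, 13164, 14024, 14884, 15744, 16604

k = N/n = 17200/20 = 860
vine 1: 264
vine 2: 264 + 860 = 1124
vine 3: 1124 + 860 = 1984
vine 4: 1984 + 860 = 2844
vine 5: 2844 + 860 = 3704
vine 6: 3704 + 860 = 4564
vine 7: 4564 + 860 = 5424
vine 8: 5424 + 860 = 6284
vine 9: 6284 + 860 = 7144
vine 10: 7144 + 860 = 8004
vine 11: 8004 + 860 = 8864
vine 12: 8864 + 860 = 9724
vine 13: 9724 + 860 = 10584
vine 14: 10584 + 860 = 11444
vine 15: 11444 + 860 = 12304
vine 16: 12304 + 860 = 13164
vine 17: 13164 + 860 = 14024
vine 18: 14024 + 860 = 14884
vine 19: 14884 + 860 = 15744
vine 20: 15744 + 860 = 16604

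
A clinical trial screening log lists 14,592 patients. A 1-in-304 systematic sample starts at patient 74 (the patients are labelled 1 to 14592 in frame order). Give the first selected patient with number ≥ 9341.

9498

k = 304
Steps past start: ⌈(9341 − 74)/304⌉ = ⌈9267/304⌉ = 31
Selected patient: 74 + 31×304 = 9498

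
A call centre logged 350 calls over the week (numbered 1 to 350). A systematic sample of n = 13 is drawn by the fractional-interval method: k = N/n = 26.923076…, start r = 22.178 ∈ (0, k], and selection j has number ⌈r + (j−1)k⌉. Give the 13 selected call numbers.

23, 50, 77, 103, 130, 157, 184, 211, 238, 265, 292, 319, 346

j=1: r + 0k = 22.178 → ⌈·⌉ = 23
j=2: r + 1k = 49.101076… → ⌈·⌉ = 50
j=3: r + 2k = 76.024153… → ⌈·⌉ = 77
j=4: r + 3k = 102.947230… → ⌈·⌉ = 103
j=5: r + 4k = 129.870307… → ⌈·⌉ = 130
j=6: r + 5k = 156.793384… → ⌈·⌉ = 157
j=7: r + 6k = 183.716461… → ⌈·⌉ = 184
j=8: r + 7k = 210.639538… → ⌈·⌉ = 211
j=9: r + 8k = 237.562615… → ⌈·⌉ = 238
j=10: r + 9k = 264.485692… → ⌈·⌉ = 265
j=11: r + 10k = 291.408769… → ⌈·⌉ = 292
j=12: r + 11k = 318.331846… → ⌈·⌉ = 319
j=13: r + 12k = 345.254923… → ⌈·⌉ = 346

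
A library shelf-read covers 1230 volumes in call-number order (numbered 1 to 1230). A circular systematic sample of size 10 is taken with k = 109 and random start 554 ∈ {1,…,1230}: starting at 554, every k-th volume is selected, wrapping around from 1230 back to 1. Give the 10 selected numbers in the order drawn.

Selection 1: 554
Selection 2: 554 + 109 = 663
Selection 3: 663 + 109 = 772
Selection 4: 772 + 109 = 881
Selection 5: 881 + 109 = 990
Selection 6: 990 + 109 = 1099
Selection 7: 1099 + 109 = 1208
Selection 8: 1208 + 109 = 1317 → 1317 − 1230 = 87
Selection 9: 87 + 109 = 196
Selection 10: 196 + 109 = 305

554, 663, 772, 881, 990, 1099, 1208, 87, 196, 305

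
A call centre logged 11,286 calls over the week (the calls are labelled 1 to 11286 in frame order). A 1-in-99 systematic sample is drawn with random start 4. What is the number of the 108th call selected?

10597

k = 99
108th selection = r + (108−1)·k = 4 + 107×99 = 4 + 10593 = 10597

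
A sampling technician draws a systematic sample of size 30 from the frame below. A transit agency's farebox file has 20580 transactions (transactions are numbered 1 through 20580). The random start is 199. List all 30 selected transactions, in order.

k = N/n = 20580/30 = 686
transaction 1: 199
transaction 2: 199 + 686 = 885
transaction 3: 885 + 686 = 1571
transaction 4: 1571 + 686 = 2257
transaction 5: 2257 + 686 = 2943
transaction 6: 2943 + 686 = 3629
transaction 7: 3629 + 686 = 4315
transaction 8: 4315 + 686 = 5001
transaction 9: 5001 + 686 = 5687
transaction 10: 5687 + 686 = 6373
transaction 11: 6373 + 686 = 7059
transaction 12: 7059 + 686 = 7745
transaction 13: 7745 + 686 = 8431
transaction 14: 8431 + 686 = 9117
transaction 15: 9117 + 686 = 9803
transaction 16: 9803 + 686 = 10489
transaction 17: 10489 + 686 = 11175
transaction 18: 11175 + 686 = 11861
transaction 19: 11861 + 686 = 12547
transaction 20: 12547 + 686 = 13233
transaction 21: 13233 + 686 = 13919
transaction 22: 13919 + 686 = 14605
transaction 23: 14605 + 686 = 15291
transaction 24: 15291 + 686 = 15977
transaction 25: 15977 + 686 = 16663
transaction 26: 16663 + 686 = 17349
transaction 27: 17349 + 686 = 18035
transaction 28: 18035 + 686 = 18721
transaction 29: 18721 + 686 = 19407
transaction 30: 19407 + 686 = 20093

199, 885, 1571, 2257, 2943, 3629, 4315, 5001, 5687, 6373, 7059, 7745, 8431, 9117, 9803, 10489, 11175, 11861, 12547, 13233, 13919, 14605, 15291, 15977, 16663, 17349, 18035, 18721, 19407, 20093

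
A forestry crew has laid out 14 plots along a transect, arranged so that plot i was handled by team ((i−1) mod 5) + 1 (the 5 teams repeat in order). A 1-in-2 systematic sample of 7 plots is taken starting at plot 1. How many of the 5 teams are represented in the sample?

5

Consecutive selections differ by k = 2, so their team numbers differ by 2 mod 5 = 2.
gcd(2, 5) = 1, so the sample visits 5/1 = 5 distinct residues mod 5.
Start 1 is team 1; the teams hit are 1, 2, 3, 4, 5.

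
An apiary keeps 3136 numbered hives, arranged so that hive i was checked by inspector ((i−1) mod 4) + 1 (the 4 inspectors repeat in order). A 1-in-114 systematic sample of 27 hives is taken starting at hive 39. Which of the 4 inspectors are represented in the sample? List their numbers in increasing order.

Consecutive selections differ by k = 114, so their inspector numbers differ by 114 mod 4 = 2.
gcd(114, 4) = 2, so the sample visits 4/2 = 2 distinct residues mod 4.
Start 39 is inspector 3; the inspectors hit are 1, 3.

1, 3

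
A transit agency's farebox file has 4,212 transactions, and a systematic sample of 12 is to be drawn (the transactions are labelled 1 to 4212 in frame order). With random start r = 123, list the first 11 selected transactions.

123, 474, 825, 1176, 1527, 1878, 2229, 2580, 2931, 3282, 3633

k = N/n = 4212/12 = 351
transaction 1: 123
transaction 2: 123 + 351 = 474
transaction 3: 474 + 351 = 825
transaction 4: 825 + 351 = 1176
transaction 5: 1176 + 351 = 1527
transaction 6: 1527 + 351 = 1878
transaction 7: 1878 + 351 = 2229
transaction 8: 2229 + 351 = 2580
transaction 9: 2580 + 351 = 2931
transaction 10: 2931 + 351 = 3282
transaction 11: 3282 + 351 = 3633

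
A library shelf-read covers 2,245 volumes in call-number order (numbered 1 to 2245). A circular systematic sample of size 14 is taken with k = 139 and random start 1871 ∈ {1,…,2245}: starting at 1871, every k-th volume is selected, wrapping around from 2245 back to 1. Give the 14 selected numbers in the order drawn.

1871, 2010, 2149, 43, 182, 321, 460, 599, 738, 877, 1016, 1155, 1294, 1433

Selection 1: 1871
Selection 2: 1871 + 139 = 2010
Selection 3: 2010 + 139 = 2149
Selection 4: 2149 + 139 = 2288 → 2288 − 2245 = 43
Selection 5: 43 + 139 = 182
Selection 6: 182 + 139 = 321
Selection 7: 321 + 139 = 460
Selection 8: 460 + 139 = 599
Selection 9: 599 + 139 = 738
Selection 10: 738 + 139 = 877
Selection 11: 877 + 139 = 1016
Selection 12: 1016 + 139 = 1155
Selection 13: 1155 + 139 = 1294
Selection 14: 1294 + 139 = 1433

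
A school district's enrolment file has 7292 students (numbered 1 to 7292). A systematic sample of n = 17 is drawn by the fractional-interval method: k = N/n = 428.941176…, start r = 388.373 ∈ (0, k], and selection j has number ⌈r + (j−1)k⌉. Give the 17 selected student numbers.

389, 818, 1247, 1676, 2105, 2534, 2963, 3391, 3820, 4249, 4678, 5107, 5536, 5965, 6394, 6823, 7252

j=1: r + 0k = 388.373 → ⌈·⌉ = 389
j=2: r + 1k = 817.314176… → ⌈·⌉ = 818
j=3: r + 2k = 1246.255352… → ⌈·⌉ = 1247
j=4: r + 3k = 1675.196529… → ⌈·⌉ = 1676
j=5: r + 4k = 2104.137705… → ⌈·⌉ = 2105
j=6: r + 5k = 2533.078882… → ⌈·⌉ = 2534
j=7: r + 6k = 2962.020058… → ⌈·⌉ = 2963
j=8: r + 7k = 3390.961235… → ⌈·⌉ = 3391
j=9: r + 8k = 3819.902411… → ⌈·⌉ = 3820
j=10: r + 9k = 4248.843588… → ⌈·⌉ = 4249
j=11: r + 10k = 4677.784764… → ⌈·⌉ = 4678
j=12: r + 11k = 5106.725941… → ⌈·⌉ = 5107
j=13: r + 12k = 5535.667117… → ⌈·⌉ = 5536
j=14: r + 13k = 5964.608294… → ⌈·⌉ = 5965
j=15: r + 14k = 6393.549470… → ⌈·⌉ = 6394
j=16: r + 15k = 6822.490647… → ⌈·⌉ = 6823
j=17: r + 16k = 7251.431823… → ⌈·⌉ = 7252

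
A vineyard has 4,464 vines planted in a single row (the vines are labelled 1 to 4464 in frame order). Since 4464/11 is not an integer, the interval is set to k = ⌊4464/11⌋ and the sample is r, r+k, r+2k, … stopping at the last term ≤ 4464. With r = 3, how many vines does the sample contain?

k = ⌊4464/11⌋ = 405
Achieved size = ⌊(4464 − 3)/405⌋ + 1 = ⌊4461/405⌋ + 1 = 11 + 1 = 12
(last selection: 3 + 11×405 = 4458 ≤ 4464; next would be 4863 > 4464)

12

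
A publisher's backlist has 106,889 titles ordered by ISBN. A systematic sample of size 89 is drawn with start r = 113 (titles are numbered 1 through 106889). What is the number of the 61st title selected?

k = 106889/89 = 1201
61st selection = r + (61−1)·k = 113 + 60×1201 = 113 + 72060 = 72173

72173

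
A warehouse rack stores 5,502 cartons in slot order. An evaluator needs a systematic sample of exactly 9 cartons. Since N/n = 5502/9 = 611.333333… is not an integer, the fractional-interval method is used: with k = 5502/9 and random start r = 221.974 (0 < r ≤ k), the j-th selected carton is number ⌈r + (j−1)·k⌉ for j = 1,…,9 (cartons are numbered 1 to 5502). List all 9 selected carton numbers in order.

222, 834, 1445, 2056, 2668, 3279, 3890, 4502, 5113

j=1: r + 0k = 221.974 → ⌈·⌉ = 222
j=2: r + 1k = 833.307333… → ⌈·⌉ = 834
j=3: r + 2k = 1444.640666… → ⌈·⌉ = 1445
j=4: r + 3k = 2055.974 → ⌈·⌉ = 2056
j=5: r + 4k = 2667.307333… → ⌈·⌉ = 2668
j=6: r + 5k = 3278.640666… → ⌈·⌉ = 3279
j=7: r + 6k = 3889.974 → ⌈·⌉ = 3890
j=8: r + 7k = 4501.307333… → ⌈·⌉ = 4502
j=9: r + 8k = 5112.640666… → ⌈·⌉ = 5113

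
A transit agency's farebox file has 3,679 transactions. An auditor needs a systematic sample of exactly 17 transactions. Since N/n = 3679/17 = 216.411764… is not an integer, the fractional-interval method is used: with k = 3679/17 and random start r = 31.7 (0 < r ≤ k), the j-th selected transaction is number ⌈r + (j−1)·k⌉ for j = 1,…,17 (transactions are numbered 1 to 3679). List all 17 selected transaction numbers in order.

32, 249, 465, 681, 898, 1114, 1331, 1547, 1763, 1980, 2196, 2413, 2629, 2846, 3062, 3278, 3495

j=1: r + 0k = 31.7 → ⌈·⌉ = 32
j=2: r + 1k = 248.111764… → ⌈·⌉ = 249
j=3: r + 2k = 464.523529… → ⌈·⌉ = 465
j=4: r + 3k = 680.935294… → ⌈·⌉ = 681
j=5: r + 4k = 897.347058… → ⌈·⌉ = 898
j=6: r + 5k = 1113.758823… → ⌈·⌉ = 1114
j=7: r + 6k = 1330.170588… → ⌈·⌉ = 1331
j=8: r + 7k = 1546.582352… → ⌈·⌉ = 1547
j=9: r + 8k = 1762.994117… → ⌈·⌉ = 1763
j=10: r + 9k = 1979.405882… → ⌈·⌉ = 1980
j=11: r + 10k = 2195.817647… → ⌈·⌉ = 2196
j=12: r + 11k = 2412.229411… → ⌈·⌉ = 2413
j=13: r + 12k = 2628.641176… → ⌈·⌉ = 2629
j=14: r + 13k = 2845.052941… → ⌈·⌉ = 2846
j=15: r + 14k = 3061.464705… → ⌈·⌉ = 3062
j=16: r + 15k = 3277.876470… → ⌈·⌉ = 3278
j=17: r + 16k = 3494.288235… → ⌈·⌉ = 3495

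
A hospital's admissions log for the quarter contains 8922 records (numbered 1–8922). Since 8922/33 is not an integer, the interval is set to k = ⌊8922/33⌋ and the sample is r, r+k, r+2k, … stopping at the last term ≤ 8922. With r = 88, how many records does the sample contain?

k = ⌊8922/33⌋ = 270
Achieved size = ⌊(8922 − 88)/270⌋ + 1 = ⌊8834/270⌋ + 1 = 32 + 1 = 33
(last selection: 88 + 32×270 = 8728 ≤ 8922; next would be 8998 > 8922)

33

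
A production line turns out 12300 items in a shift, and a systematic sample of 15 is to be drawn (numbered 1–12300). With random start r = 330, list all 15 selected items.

k = N/n = 12300/15 = 820
item 1: 330
item 2: 330 + 820 = 1150
item 3: 1150 + 820 = 1970
item 4: 1970 + 820 = 2790
item 5: 2790 + 820 = 3610
item 6: 3610 + 820 = 4430
item 7: 4430 + 820 = 5250
item 8: 5250 + 820 = 6070
item 9: 6070 + 820 = 6890
item 10: 6890 + 820 = 7710
item 11: 7710 + 820 = 8530
item 12: 8530 + 820 = 9350
item 13: 9350 + 820 = 10170
item 14: 10170 + 820 = 10990
item 15: 10990 + 820 = 11810

330, 1150, 1970, 2790, 3610, 4430, 5250, 6070, 6890, 7710, 8530, 9350, 10170, 10990, 11810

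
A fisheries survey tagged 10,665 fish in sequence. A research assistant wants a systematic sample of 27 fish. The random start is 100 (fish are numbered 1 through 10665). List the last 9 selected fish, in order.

k = N/n = 10665/27 = 395
19th selection = 100 + 18×395 = 7210
20th: 7210 + 395 = 7605
21st: 7605 + 395 = 8000
22nd: 8000 + 395 = 8395
23rd: 8395 + 395 = 8790
24th: 8790 + 395 = 9185
25th: 9185 + 395 = 9580
26th: 9580 + 395 = 9975
27th: 9975 + 395 = 10370

7210, 7605, 8000, 8395, 8790, 9185, 9580, 9975, 10370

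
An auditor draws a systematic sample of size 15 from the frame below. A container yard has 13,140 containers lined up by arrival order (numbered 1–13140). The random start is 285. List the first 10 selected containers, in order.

285, 1161, 2037, 2913, 3789, 4665, 5541, 6417, 7293, 8169

k = N/n = 13140/15 = 876
container 1: 285
container 2: 285 + 876 = 1161
container 3: 1161 + 876 = 2037
container 4: 2037 + 876 = 2913
container 5: 2913 + 876 = 3789
container 6: 3789 + 876 = 4665
container 7: 4665 + 876 = 5541
container 8: 5541 + 876 = 6417
container 9: 6417 + 876 = 7293
container 10: 7293 + 876 = 8169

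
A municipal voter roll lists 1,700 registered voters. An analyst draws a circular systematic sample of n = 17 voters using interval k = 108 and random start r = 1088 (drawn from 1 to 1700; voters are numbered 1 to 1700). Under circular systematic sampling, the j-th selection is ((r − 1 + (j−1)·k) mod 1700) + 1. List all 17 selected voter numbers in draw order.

1088, 1196, 1304, 1412, 1520, 1628, 36, 144, 252, 360, 468, 576, 684, 792, 900, 1008, 1116

Selection 1: 1088
Selection 2: 1088 + 108 = 1196
Selection 3: 1196 + 108 = 1304
Selection 4: 1304 + 108 = 1412
Selection 5: 1412 + 108 = 1520
Selection 6: 1520 + 108 = 1628
Selection 7: 1628 + 108 = 1736 → 1736 − 1700 = 36
Selection 8: 36 + 108 = 144
Selection 9: 144 + 108 = 252
Selection 10: 252 + 108 = 360
Selection 11: 360 + 108 = 468
Selection 12: 468 + 108 = 576
Selection 13: 576 + 108 = 684
Selection 14: 684 + 108 = 792
Selection 15: 792 + 108 = 900
Selection 16: 900 + 108 = 1008
Selection 17: 1008 + 108 = 1116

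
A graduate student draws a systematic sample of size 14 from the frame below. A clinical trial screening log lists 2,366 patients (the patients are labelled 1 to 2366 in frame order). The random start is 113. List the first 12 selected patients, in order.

k = N/n = 2366/14 = 169
patient 1: 113
patient 2: 113 + 169 = 282
patient 3: 282 + 169 = 451
patient 4: 451 + 169 = 620
patient 5: 620 + 169 = 789
patient 6: 789 + 169 = 958
patient 7: 958 + 169 = 1127
patient 8: 1127 + 169 = 1296
patient 9: 1296 + 169 = 1465
patient 10: 1465 + 169 = 1634
patient 11: 1634 + 169 = 1803
patient 12: 1803 + 169 = 1972

113, 282, 451, 620, 789, 958, 1127, 1296, 1465, 1634, 1803, 1972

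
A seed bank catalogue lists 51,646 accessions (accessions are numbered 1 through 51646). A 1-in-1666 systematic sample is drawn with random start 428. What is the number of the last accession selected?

k = 1666
31st selection = r + (31−1)·k = 428 + 30×1666 = 428 + 49980 = 50408

50408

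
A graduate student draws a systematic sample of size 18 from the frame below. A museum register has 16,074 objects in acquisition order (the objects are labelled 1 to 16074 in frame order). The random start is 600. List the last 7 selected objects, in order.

k = N/n = 16074/18 = 893
12th selection = 600 + 11×893 = 10423
13th: 10423 + 893 = 11316
14th: 11316 + 893 = 12209
15th: 12209 + 893 = 13102
16th: 13102 + 893 = 13995
17th: 13995 + 893 = 14888
18th: 14888 + 893 = 15781

10423, 11316, 12209, 13102, 13995, 14888, 15781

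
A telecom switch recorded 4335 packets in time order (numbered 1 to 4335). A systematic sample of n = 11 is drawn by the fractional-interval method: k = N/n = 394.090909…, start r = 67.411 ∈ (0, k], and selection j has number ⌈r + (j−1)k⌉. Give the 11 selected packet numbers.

68, 462, 856, 1250, 1644, 2038, 2432, 2827, 3221, 3615, 4009

j=1: r + 0k = 67.411 → ⌈·⌉ = 68
j=2: r + 1k = 461.501909… → ⌈·⌉ = 462
j=3: r + 2k = 855.592818… → ⌈·⌉ = 856
j=4: r + 3k = 1249.683727… → ⌈·⌉ = 1250
j=5: r + 4k = 1643.774636… → ⌈·⌉ = 1644
j=6: r + 5k = 2037.865545… → ⌈·⌉ = 2038
j=7: r + 6k = 2431.956454… → ⌈·⌉ = 2432
j=8: r + 7k = 2826.047363… → ⌈·⌉ = 2827
j=9: r + 8k = 3220.138272… → ⌈·⌉ = 3221
j=10: r + 9k = 3614.229181… → ⌈·⌉ = 3615
j=11: r + 10k = 4008.320090… → ⌈·⌉ = 4009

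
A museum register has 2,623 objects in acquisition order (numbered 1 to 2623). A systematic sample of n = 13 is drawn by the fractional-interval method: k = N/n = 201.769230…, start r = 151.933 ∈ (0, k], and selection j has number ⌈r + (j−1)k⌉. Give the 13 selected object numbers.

j=1: r + 0k = 151.933 → ⌈·⌉ = 152
j=2: r + 1k = 353.702230… → ⌈·⌉ = 354
j=3: r + 2k = 555.471461… → ⌈·⌉ = 556
j=4: r + 3k = 757.240692… → ⌈·⌉ = 758
j=5: r + 4k = 959.009923… → ⌈·⌉ = 960
j=6: r + 5k = 1160.779153… → ⌈·⌉ = 1161
j=7: r + 6k = 1362.548384… → ⌈·⌉ = 1363
j=8: r + 7k = 1564.317615… → ⌈·⌉ = 1565
j=9: r + 8k = 1766.086846… → ⌈·⌉ = 1767
j=10: r + 9k = 1967.856076… → ⌈·⌉ = 1968
j=11: r + 10k = 2169.625307… → ⌈·⌉ = 2170
j=12: r + 11k = 2371.394538… → ⌈·⌉ = 2372
j=13: r + 12k = 2573.163769… → ⌈·⌉ = 2574

152, 354, 556, 758, 960, 1161, 1363, 1565, 1767, 1968, 2170, 2372, 2574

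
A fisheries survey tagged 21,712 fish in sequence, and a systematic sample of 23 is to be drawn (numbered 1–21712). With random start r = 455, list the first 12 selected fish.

455, 1399, 2343, 3287, 4231, 5175, 6119, 7063, 8007, 8951, 9895, 10839

k = N/n = 21712/23 = 944
fish 1: 455
fish 2: 455 + 944 = 1399
fish 3: 1399 + 944 = 2343
fish 4: 2343 + 944 = 3287
fish 5: 3287 + 944 = 4231
fish 6: 4231 + 944 = 5175
fish 7: 5175 + 944 = 6119
fish 8: 6119 + 944 = 7063
fish 9: 7063 + 944 = 8007
fish 10: 8007 + 944 = 8951
fish 11: 8951 + 944 = 9895
fish 12: 9895 + 944 = 10839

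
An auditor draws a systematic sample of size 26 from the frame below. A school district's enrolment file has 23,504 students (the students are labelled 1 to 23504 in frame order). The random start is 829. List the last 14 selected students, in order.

k = N/n = 23504/26 = 904
13th selection = 829 + 12×904 = 11677
14th: 11677 + 904 = 12581
15th: 12581 + 904 = 13485
16th: 13485 + 904 = 14389
17th: 14389 + 904 = 15293
18th: 15293 + 904 = 16197
19th: 16197 + 904 = 17101
20th: 17101 + 904 = 18005
21st: 18005 + 904 = 18909
22nd: 18909 + 904 = 19813
23rd: 19813 + 904 = 20717
24th: 20717 + 904 = 21621
25th: 21621 + 904 = 22525
26th: 22525 + 904 = 23429

11677, 12581, 13485, 14389, 15293, 16197, 17101, 18005, 18909, 19813, 20717, 21621, 22525, 23429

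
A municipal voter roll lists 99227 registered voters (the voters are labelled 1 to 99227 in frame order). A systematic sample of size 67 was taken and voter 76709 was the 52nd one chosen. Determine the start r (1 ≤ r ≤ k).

1178

k = 99227/67 = 1481
r = 76709 − (52−1)×1481 = 76709 − 75531 = 1178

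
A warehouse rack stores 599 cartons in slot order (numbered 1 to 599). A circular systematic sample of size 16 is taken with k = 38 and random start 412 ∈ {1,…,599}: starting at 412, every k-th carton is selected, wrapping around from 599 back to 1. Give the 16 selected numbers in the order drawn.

412, 450, 488, 526, 564, 3, 41, 79, 117, 155, 193, 231, 269, 307, 345, 383

Selection 1: 412
Selection 2: 412 + 38 = 450
Selection 3: 450 + 38 = 488
Selection 4: 488 + 38 = 526
Selection 5: 526 + 38 = 564
Selection 6: 564 + 38 = 602 → 602 − 599 = 3
Selection 7: 3 + 38 = 41
Selection 8: 41 + 38 = 79
Selection 9: 79 + 38 = 117
Selection 10: 117 + 38 = 155
Selection 11: 155 + 38 = 193
Selection 12: 193 + 38 = 231
Selection 13: 231 + 38 = 269
Selection 14: 269 + 38 = 307
Selection 15: 307 + 38 = 345
Selection 16: 345 + 38 = 383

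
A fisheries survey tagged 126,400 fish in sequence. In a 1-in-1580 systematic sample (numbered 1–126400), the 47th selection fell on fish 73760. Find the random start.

k = 1580
r = 73760 − (47−1)×1580 = 73760 − 72680 = 1080

1080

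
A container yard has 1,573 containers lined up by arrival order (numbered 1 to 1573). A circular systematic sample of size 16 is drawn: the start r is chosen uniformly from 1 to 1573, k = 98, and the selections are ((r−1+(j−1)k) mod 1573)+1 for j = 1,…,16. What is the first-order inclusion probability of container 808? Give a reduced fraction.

16/1573

For each position j, as r ranges over 1…1573 the j-th selection hits every container exactly once, so container 808 is selected for exactly 16 of the 1573 starts.
Inclusion probability = 16/1573.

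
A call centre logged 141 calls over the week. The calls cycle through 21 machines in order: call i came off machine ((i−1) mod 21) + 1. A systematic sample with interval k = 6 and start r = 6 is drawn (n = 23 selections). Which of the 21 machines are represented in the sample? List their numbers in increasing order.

Consecutive selections differ by k = 6, so their machine numbers differ by 6 mod 21 = 6.
gcd(6, 21) = 3, so the sample visits 21/3 = 7 distinct residues mod 21.
Start 6 is machine 6; the machines hit are 3, 6, 9, 12, 15, 18, 21.

3, 6, 9, 12, 15, 18, 21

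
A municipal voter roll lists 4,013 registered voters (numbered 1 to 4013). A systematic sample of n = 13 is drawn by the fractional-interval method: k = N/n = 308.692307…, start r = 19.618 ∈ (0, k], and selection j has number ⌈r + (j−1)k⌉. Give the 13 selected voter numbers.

j=1: r + 0k = 19.618 → ⌈·⌉ = 20
j=2: r + 1k = 328.310307… → ⌈·⌉ = 329
j=3: r + 2k = 637.002615… → ⌈·⌉ = 638
j=4: r + 3k = 945.694923… → ⌈·⌉ = 946
j=5: r + 4k = 1254.387230… → ⌈·⌉ = 1255
j=6: r + 5k = 1563.079538… → ⌈·⌉ = 1564
j=7: r + 6k = 1871.771846… → ⌈·⌉ = 1872
j=8: r + 7k = 2180.464153… → ⌈·⌉ = 2181
j=9: r + 8k = 2489.156461… → ⌈·⌉ = 2490
j=10: r + 9k = 2797.848769… → ⌈·⌉ = 2798
j=11: r + 10k = 3106.541076… → ⌈·⌉ = 3107
j=12: r + 11k = 3415.233384… → ⌈·⌉ = 3416
j=13: r + 12k = 3723.925692… → ⌈·⌉ = 3724

20, 329, 638, 946, 1255, 1564, 1872, 2181, 2490, 2798, 3107, 3416, 3724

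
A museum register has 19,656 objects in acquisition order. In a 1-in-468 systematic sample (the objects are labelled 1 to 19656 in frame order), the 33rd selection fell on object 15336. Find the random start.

360

k = 468
r = 15336 − (33−1)×468 = 15336 − 14976 = 360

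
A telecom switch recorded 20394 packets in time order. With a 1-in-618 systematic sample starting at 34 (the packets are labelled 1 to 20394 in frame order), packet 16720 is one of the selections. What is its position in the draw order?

28

k = 618
position = (16720 − 34)/618 + 1 = 16686/618 + 1 = 27 + 1 = 28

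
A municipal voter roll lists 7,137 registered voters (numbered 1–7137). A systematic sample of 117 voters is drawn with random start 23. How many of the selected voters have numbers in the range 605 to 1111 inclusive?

k = 7137/117 = 61
First selection ≥ 605: 23 + ⌈(605−23)/61⌉·61 = 23 + 10×61 = 633
Last selection ≤ 1111: 23 + ⌊(1111−23)/61⌋·61 = 23 + 17×61 = 1060
Count = 17 − 10 + 1 = 8

8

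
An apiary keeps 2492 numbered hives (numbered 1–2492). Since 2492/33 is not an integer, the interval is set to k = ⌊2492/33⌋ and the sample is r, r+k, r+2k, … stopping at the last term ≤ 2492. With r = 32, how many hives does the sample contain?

33

k = ⌊2492/33⌋ = 75
Achieved size = ⌊(2492 − 32)/75⌋ + 1 = ⌊2460/75⌋ + 1 = 32 + 1 = 33
(last selection: 32 + 32×75 = 2432 ≤ 2492; next would be 2507 > 2492)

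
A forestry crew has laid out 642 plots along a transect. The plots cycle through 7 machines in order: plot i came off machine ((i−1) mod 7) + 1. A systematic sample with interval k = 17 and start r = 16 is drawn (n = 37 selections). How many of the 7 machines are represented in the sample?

Consecutive selections differ by k = 17, so their machine numbers differ by 17 mod 7 = 3.
gcd(17, 7) = 1, so the sample visits 7/1 = 7 distinct residues mod 7.
Start 16 is machine 2; the machines hit are 1, 2, 3, 4, 5, 6, 7.

7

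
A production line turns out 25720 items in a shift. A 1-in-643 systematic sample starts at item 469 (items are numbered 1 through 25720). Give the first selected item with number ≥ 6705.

k = 643
Steps past start: ⌈(6705 − 469)/643⌉ = ⌈6236/643⌉ = 10
Selected item: 469 + 10×643 = 6899

6899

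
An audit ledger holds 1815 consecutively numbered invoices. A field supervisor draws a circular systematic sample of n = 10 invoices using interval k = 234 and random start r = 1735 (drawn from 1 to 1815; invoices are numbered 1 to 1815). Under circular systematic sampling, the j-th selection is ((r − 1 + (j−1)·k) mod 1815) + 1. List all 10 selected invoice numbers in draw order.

1735, 154, 388, 622, 856, 1090, 1324, 1558, 1792, 211

Selection 1: 1735
Selection 2: 1735 + 234 = 1969 → 1969 − 1815 = 154
Selection 3: 154 + 234 = 388
Selection 4: 388 + 234 = 622
Selection 5: 622 + 234 = 856
Selection 6: 856 + 234 = 1090
Selection 7: 1090 + 234 = 1324
Selection 8: 1324 + 234 = 1558
Selection 9: 1558 + 234 = 1792
Selection 10: 1792 + 234 = 2026 → 2026 − 1815 = 211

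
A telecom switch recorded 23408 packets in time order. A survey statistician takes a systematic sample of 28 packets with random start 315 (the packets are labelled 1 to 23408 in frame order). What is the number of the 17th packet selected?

k = 23408/28 = 836
17th selection = r + (17−1)·k = 315 + 16×836 = 315 + 13376 = 13691

13691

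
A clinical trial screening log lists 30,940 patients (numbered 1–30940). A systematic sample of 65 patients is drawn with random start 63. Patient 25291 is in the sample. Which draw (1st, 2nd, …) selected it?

54

k = 30940/65 = 476
position = (25291 − 63)/476 + 1 = 25228/476 + 1 = 53 + 1 = 54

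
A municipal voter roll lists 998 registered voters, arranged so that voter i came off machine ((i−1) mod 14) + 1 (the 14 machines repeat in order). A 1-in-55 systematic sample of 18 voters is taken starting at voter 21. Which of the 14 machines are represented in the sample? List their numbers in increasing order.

Consecutive selections differ by k = 55, so their machine numbers differ by 55 mod 14 = 13.
gcd(55, 14) = 1, so the sample visits 14/1 = 14 distinct residues mod 14.
Start 21 is machine 7; the machines hit are 1, 2, 3, 4, 5, 6, 7, 8, 9, 10, 11, 12, 13, 14.

1, 2, 3, 4, 5, 6, 7, 8, 9, 10, 11, 12, 13, 14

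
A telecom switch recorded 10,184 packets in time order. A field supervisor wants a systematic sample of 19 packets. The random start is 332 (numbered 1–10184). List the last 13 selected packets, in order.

3548, 4084, 4620, 5156, 5692, 6228, 6764, 7300, 7836, 8372, 8908, 9444, 9980

k = N/n = 10184/19 = 536
7th selection = 332 + 6×536 = 3548
8th: 3548 + 536 = 4084
9th: 4084 + 536 = 4620
10th: 4620 + 536 = 5156
11th: 5156 + 536 = 5692
12th: 5692 + 536 = 6228
13th: 6228 + 536 = 6764
14th: 6764 + 536 = 7300
15th: 7300 + 536 = 7836
16th: 7836 + 536 = 8372
17th: 8372 + 536 = 8908
18th: 8908 + 536 = 9444
19th: 9444 + 536 = 9980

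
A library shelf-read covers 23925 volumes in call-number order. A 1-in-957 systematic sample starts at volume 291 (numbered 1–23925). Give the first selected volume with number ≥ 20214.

20388

k = 957
Steps past start: ⌈(20214 − 291)/957⌉ = ⌈19923/957⌉ = 21
Selected volume: 291 + 21×957 = 20388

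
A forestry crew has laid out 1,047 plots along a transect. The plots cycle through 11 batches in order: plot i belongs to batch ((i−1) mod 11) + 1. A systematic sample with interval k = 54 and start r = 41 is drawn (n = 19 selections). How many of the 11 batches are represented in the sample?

11

Consecutive selections differ by k = 54, so their batch numbers differ by 54 mod 11 = 10.
gcd(54, 11) = 1, so the sample visits 11/1 = 11 distinct residues mod 11.
Start 41 is batch 8; the batches hit are 1, 2, 3, 4, 5, 6, 7, 8, 9, 10, 11.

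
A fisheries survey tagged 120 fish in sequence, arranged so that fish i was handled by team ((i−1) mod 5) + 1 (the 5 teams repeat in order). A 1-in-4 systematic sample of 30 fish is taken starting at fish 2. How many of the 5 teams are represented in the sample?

Consecutive selections differ by k = 4, so their team numbers differ by 4 mod 5 = 4.
gcd(4, 5) = 1, so the sample visits 5/1 = 5 distinct residues mod 5.
Start 2 is team 2; the teams hit are 1, 2, 3, 4, 5.

5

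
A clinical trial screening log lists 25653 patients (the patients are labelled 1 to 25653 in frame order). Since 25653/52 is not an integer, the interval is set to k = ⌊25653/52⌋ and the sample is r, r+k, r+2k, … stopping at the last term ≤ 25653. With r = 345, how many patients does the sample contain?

k = ⌊25653/52⌋ = 493
Achieved size = ⌊(25653 − 345)/493⌋ + 1 = ⌊25308/493⌋ + 1 = 51 + 1 = 52
(last selection: 345 + 51×493 = 25488 ≤ 25653; next would be 25981 > 25653)

52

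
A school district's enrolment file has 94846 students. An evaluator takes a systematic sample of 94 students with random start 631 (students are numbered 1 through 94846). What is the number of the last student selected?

94468

k = 94846/94 = 1009
94th selection = r + (94−1)·k = 631 + 93×1009 = 631 + 93837 = 94468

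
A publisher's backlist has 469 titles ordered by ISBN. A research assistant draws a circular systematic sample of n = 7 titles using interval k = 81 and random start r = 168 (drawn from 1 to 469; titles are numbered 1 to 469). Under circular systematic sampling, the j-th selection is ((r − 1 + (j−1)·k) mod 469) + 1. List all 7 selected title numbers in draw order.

168, 249, 330, 411, 23, 104, 185

Selection 1: 168
Selection 2: 168 + 81 = 249
Selection 3: 249 + 81 = 330
Selection 4: 330 + 81 = 411
Selection 5: 411 + 81 = 492 → 492 − 469 = 23
Selection 6: 23 + 81 = 104
Selection 7: 104 + 81 = 185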